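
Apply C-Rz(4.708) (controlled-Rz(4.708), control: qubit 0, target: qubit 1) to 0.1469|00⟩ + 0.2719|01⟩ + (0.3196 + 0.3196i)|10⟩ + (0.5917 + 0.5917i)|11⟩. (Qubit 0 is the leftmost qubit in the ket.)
0.1469|00⟩ + 0.2719|01⟩ + (0.0009919 - 0.452i)|10⟩ + (-0.8368 + 0.001836i)|11⟩

C-Rz(4.708) leaves the control-|0⟩ kets |00⟩, |01⟩ unchanged and applies Rz(4.708) to qubit 1 on the control-|1⟩ pair (|10⟩, |11⟩).
Rz(4.708) = [[e^(−iθ/2), 0], [0, e^(iθ/2)]] with e^(±iθ/2) = cos(θ/2) ± i·sin(θ/2); θ = 4.708, cos(θ/2) ≈ -0.705553, sin(θ/2) ≈ 0.708657.
With a = amp(|10⟩) = (0.3196 + 0.3196i) and b = amp(|11⟩) = (0.5917 + 0.5917i):
new amp(|10⟩) = (-0.705553 - 0.708657i)·a = (0.0009919 - 0.452i)
new amp(|11⟩) = (-0.705553 + 0.708657i)·b = (-0.8368 + 0.001836i)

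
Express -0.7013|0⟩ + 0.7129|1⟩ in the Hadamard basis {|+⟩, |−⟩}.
0.008202|+⟩ - |−⟩

With |ψ⟩ = α|0⟩ + β|1⟩, the Hadamard-basis coefficients are ⟨+|ψ⟩ = (α + β)/√2 and ⟨−|ψ⟩ = (α − β)/√2.
Here α = -0.7013, β = 0.7129: (α + β)/√2 = 0.008202, (α − β)/√2 = -1.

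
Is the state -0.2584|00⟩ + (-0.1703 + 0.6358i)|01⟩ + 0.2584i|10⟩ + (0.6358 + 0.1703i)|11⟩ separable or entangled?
Separable

Writing the state as a|00⟩ + b|01⟩ + c|10⟩ + d|11⟩, it is a product state iff ad − bc = 0.
Here (a, b, c, d) = (-0.2584, (-0.1703 + 0.6358i), 0.2584i, (0.6358 + 0.1703i)): ad − bc = (-0.2584)(0.6358 + 0.1703i) − (-0.1703 + 0.6358i)(0.2584i) = 0, so the state is separable.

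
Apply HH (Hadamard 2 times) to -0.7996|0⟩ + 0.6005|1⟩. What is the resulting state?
-0.7996|0⟩ + 0.6005|1⟩

H² = I, so an even number of Hadamards cancels: H^2 = I and the state is unchanged.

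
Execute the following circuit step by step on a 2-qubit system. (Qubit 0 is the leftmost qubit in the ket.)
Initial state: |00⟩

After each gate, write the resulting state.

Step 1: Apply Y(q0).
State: i|10⟩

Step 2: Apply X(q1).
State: i|11⟩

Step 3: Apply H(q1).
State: (1/√2)i|10⟩ - (1/√2)i|11⟩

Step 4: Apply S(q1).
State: (1/√2)i|10⟩ + 1/√2|11⟩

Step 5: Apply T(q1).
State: (1/√2)i|10⟩ + (1/2 + (1/2)i)|11⟩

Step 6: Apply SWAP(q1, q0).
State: (1/√2)i|01⟩ + (1/2 + (1/2)i)|11⟩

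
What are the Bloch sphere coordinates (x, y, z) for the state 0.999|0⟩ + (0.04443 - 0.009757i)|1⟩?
(0.08877, -0.01949, 0.9959)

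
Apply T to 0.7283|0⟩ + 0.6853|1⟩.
0.7283|0⟩ + (0.4846 + 0.4846i)|1⟩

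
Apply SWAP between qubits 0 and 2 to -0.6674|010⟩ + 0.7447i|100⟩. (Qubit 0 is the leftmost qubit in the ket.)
0.7447i|001⟩ - 0.6674|010⟩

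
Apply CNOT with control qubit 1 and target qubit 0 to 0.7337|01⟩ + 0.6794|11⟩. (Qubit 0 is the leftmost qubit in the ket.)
0.6794|01⟩ + 0.7337|11⟩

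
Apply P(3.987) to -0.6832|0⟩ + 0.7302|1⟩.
-0.6832|0⟩ + (-0.4844 - 0.5464i)|1⟩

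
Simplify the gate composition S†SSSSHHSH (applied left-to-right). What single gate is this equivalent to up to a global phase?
H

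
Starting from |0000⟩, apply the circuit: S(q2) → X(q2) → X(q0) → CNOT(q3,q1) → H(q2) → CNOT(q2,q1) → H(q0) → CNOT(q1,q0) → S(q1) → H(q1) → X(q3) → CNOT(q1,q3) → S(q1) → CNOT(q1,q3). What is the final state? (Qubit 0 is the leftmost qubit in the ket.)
1/√8|0001⟩ + (1/√8)i|0011⟩ + (1/√8)i|0101⟩ + 1/√8|0111⟩ - 1/√8|1001⟩ - (1/√8)i|1011⟩ - (1/√8)i|1101⟩ - 1/√8|1111⟩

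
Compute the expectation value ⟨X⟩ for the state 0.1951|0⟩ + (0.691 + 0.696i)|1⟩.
0.2696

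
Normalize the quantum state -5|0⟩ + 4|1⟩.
-0.7809|0⟩ + 0.6247|1⟩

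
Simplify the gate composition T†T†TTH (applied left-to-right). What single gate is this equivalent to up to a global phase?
H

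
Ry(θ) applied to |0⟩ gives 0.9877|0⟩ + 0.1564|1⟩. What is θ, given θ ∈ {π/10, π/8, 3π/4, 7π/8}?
π/10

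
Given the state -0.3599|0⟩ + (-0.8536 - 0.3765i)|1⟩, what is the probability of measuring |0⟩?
0.1295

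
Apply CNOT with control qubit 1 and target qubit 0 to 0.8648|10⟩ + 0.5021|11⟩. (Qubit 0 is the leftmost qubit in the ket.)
0.5021|01⟩ + 0.8648|10⟩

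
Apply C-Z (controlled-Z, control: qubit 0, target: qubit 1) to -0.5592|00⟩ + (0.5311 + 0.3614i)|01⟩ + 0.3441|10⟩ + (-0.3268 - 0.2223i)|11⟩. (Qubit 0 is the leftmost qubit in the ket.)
-0.5592|00⟩ + (0.5311 + 0.3614i)|01⟩ + 0.3441|10⟩ + (0.3268 + 0.2223i)|11⟩

C-Z leaves the control-|0⟩ kets |00⟩, |01⟩ unchanged and applies Z to qubit 1 on the control-|1⟩ pair (|10⟩, |11⟩).
Z = [[1, 0], [0, -1]].
With a = amp(|10⟩) = 0.3441 and b = amp(|11⟩) = (-0.3268 - 0.2223i):
new amp(|10⟩) = (1)·a = 0.3441
new amp(|11⟩) = (-1)·b = (0.3268 + 0.2223i)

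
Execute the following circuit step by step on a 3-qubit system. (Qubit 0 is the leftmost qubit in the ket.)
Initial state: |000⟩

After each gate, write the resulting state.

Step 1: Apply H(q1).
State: 1/√2|000⟩ + 1/√2|010⟩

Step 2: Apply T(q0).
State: 1/√2|000⟩ + 1/√2|010⟩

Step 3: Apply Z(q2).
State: 1/√2|000⟩ + 1/√2|010⟩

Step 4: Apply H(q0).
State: 1/2|000⟩ + 1/2|010⟩ + 1/2|100⟩ + 1/2|110⟩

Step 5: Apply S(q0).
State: 1/2|000⟩ + 1/2|010⟩ + (1/2)i|100⟩ + (1/2)i|110⟩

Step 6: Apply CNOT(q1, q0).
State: 1/2|000⟩ + (1/2)i|010⟩ + (1/2)i|100⟩ + 1/2|110⟩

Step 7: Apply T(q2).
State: 1/2|000⟩ + (1/2)i|010⟩ + (1/2)i|100⟩ + 1/2|110⟩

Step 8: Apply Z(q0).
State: 1/2|000⟩ + (1/2)i|010⟩ - (1/2)i|100⟩ - 1/2|110⟩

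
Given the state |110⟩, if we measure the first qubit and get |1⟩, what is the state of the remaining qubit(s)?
|10⟩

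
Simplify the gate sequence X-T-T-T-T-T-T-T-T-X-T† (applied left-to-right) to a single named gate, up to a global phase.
T†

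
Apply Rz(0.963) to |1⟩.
(0.8863 + 0.4631i)|1⟩

Rz(0.963) = [[e^(−iθ/2), 0], [0, e^(iθ/2)]] with e^(±iθ/2) = cos(θ/2) ± i·sin(θ/2); θ = 0.963, cos(θ/2) ≈ 0.886301, sin(θ/2) ≈ 0.463109.
With a = amp(|0⟩) = 0 and b = amp(|1⟩) = 1:
new amp(|0⟩) = (0.886301 - 0.463109i)·a = 0
new amp(|1⟩) = (0.886301 + 0.463109i)·b = (0.8863 + 0.4631i)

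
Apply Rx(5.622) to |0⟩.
-0.9459|0⟩ - 0.3246i|1⟩

Rx(5.622) = [[cos(θ/2), −i·sin(θ/2)], [−i·sin(θ/2), cos(θ/2)]]; θ = 5.622, cos(θ/2) ≈ -0.94585, sin(θ/2) ≈ 0.324604.
With a = amp(|0⟩) = 1 and b = amp(|1⟩) = 0:
new amp(|0⟩) = (-0.94585)·a + (-0.324604i)·b = -0.9459
new amp(|1⟩) = (-0.324604i)·a + (-0.94585)·b = -0.3246i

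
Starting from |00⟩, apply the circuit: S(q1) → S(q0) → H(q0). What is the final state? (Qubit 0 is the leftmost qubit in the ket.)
1/√2|00⟩ + 1/√2|10⟩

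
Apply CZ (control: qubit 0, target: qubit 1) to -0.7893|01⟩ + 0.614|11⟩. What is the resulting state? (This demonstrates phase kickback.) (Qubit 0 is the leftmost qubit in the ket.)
-0.7893|01⟩ - 0.614|11⟩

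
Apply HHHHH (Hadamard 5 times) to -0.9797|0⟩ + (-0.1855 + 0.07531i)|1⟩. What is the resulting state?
(-0.8239 + 0.05325i)|0⟩ + (-0.5616 - 0.05325i)|1⟩

H² = I, so H^5 = H: a single Hadamard. With (a, b) = (-0.9797, (-0.1855 + 0.07531i)), H gives ((a + b)/√2, (a − b)/√2) = ((-0.8239 + 0.05325i), (-0.5616 - 0.05325i)).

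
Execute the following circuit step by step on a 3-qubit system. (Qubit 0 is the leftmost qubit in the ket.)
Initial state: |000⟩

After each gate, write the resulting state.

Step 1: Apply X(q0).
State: |100⟩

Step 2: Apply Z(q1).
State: |100⟩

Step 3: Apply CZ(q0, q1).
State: |100⟩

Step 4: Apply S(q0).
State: i|100⟩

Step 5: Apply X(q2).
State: i|101⟩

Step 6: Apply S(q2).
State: -|101⟩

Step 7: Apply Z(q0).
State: |101⟩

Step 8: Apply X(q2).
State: |100⟩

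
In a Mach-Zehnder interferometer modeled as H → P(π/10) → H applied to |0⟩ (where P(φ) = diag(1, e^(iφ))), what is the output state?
(0.9755 + 0.1545i)|0⟩ + (0.02447 - 0.1545i)|1⟩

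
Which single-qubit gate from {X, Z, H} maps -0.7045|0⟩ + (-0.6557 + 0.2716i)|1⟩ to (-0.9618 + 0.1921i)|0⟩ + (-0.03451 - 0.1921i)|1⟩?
H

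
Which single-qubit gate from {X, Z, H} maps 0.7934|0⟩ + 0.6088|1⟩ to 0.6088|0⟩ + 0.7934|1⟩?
X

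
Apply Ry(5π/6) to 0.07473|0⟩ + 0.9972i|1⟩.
(0.01934 - 0.9632i)|0⟩ + (0.07218 + 0.2581i)|1⟩

Ry(5π/6) = [[cos(θ/2), −sin(θ/2)], [sin(θ/2), cos(θ/2)]]; θ = 5π/6, cos(θ/2) ≈ 0.258819, sin(θ/2) ≈ 0.965926.
With a = amp(|0⟩) = 0.07473 and b = amp(|1⟩) = 0.9972i:
new amp(|0⟩) = (0.258819)·a + (-0.965926)·b = (0.01934 - 0.9632i)
new amp(|1⟩) = (0.965926)·a + (0.258819)·b = (0.07218 + 0.2581i)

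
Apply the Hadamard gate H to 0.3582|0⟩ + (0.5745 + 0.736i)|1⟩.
(0.6595 + 0.5204i)|0⟩ + (-0.1529 - 0.5204i)|1⟩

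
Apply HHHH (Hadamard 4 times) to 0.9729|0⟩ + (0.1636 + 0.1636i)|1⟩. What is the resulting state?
0.9729|0⟩ + (0.1636 + 0.1636i)|1⟩

H² = I, so an even number of Hadamards cancels: H^4 = I and the state is unchanged.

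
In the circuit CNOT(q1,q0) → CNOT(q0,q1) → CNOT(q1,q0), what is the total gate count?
3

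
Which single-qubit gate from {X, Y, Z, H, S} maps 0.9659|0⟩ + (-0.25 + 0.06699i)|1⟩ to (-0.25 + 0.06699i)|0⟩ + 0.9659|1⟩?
X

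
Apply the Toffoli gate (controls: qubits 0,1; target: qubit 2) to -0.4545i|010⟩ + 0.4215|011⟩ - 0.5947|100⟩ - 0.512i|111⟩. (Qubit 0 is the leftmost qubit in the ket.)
-0.4545i|010⟩ + 0.4215|011⟩ - 0.5947|100⟩ - 0.512i|110⟩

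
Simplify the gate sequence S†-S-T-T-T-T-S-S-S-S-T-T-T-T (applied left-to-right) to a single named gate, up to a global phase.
I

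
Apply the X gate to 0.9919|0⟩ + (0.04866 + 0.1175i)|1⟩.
(0.04866 + 0.1175i)|0⟩ + 0.9919|1⟩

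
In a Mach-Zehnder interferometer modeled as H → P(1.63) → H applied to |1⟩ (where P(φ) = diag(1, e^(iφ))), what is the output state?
(0.5296 - 0.4991i)|0⟩ + (0.4704 + 0.4991i)|1⟩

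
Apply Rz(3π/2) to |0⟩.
(-1/√2 - (1/√2)i)|0⟩

Rz(3π/2) = [[e^(−iθ/2), 0], [0, e^(iθ/2)]] with e^(±iθ/2) = cos(θ/2) ± i·sin(θ/2); θ = 3π/2, cos(θ/2) ≈ -0.707107, sin(θ/2) ≈ 0.707107.
With a = amp(|0⟩) = 1 and b = amp(|1⟩) = 0:
new amp(|0⟩) = (-0.707107 - 0.707107i)·a = (-1/√2 - (1/√2)i)
new amp(|1⟩) = (-0.707107 + 0.707107i)·b = 0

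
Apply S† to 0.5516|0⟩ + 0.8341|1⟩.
0.5516|0⟩ - 0.8341i|1⟩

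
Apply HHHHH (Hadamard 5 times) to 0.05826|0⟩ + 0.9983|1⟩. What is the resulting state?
0.7471|0⟩ - 0.6647|1⟩

H² = I, so H^5 = H: a single Hadamard. With (a, b) = (0.05826, 0.9983), H gives ((a + b)/√2, (a − b)/√2) = (0.7471, -0.6647).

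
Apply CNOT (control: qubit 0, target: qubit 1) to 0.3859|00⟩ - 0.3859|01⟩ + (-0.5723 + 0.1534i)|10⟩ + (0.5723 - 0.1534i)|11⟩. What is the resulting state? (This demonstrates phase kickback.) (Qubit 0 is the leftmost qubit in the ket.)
0.3859|00⟩ - 0.3859|01⟩ + (0.5723 - 0.1534i)|10⟩ + (-0.5723 + 0.1534i)|11⟩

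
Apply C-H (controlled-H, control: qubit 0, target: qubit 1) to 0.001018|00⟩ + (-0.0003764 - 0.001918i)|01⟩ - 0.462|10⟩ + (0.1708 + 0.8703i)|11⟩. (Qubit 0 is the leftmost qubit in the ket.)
0.001018|00⟩ + (-0.0003764 - 0.001918i)|01⟩ + (-0.2059 + 0.6154i)|10⟩ + (-0.4475 - 0.6154i)|11⟩

C-H leaves the control-|0⟩ kets |00⟩, |01⟩ unchanged and applies H to qubit 1 on the control-|1⟩ pair (|10⟩, |11⟩).
H = [[1/√2, 1/√2], [1/√2, -1/√2]].
With a = amp(|10⟩) = -0.462 and b = amp(|11⟩) = (0.1708 + 0.8703i):
new amp(|10⟩) = (1/√2)·a + (1/√2)·b = (-0.2059 + 0.6154i)
new amp(|11⟩) = (1/√2)·a + (-1/√2)·b = (-0.4475 - 0.6154i)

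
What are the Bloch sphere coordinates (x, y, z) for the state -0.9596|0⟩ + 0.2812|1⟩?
(-0.5397, 0, 0.8418)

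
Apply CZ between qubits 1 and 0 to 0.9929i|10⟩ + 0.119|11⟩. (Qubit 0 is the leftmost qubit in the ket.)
0.9929i|10⟩ - 0.119|11⟩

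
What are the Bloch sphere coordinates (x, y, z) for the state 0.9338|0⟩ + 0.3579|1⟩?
(0.6684, 0, 0.7439)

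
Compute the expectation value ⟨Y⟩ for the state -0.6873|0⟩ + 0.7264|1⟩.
0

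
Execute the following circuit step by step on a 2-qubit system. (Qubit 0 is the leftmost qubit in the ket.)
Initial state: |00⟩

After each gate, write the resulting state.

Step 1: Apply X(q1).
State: |01⟩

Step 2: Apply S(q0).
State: |01⟩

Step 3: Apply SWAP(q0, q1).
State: |10⟩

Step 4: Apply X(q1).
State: |11⟩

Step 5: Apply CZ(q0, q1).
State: -|11⟩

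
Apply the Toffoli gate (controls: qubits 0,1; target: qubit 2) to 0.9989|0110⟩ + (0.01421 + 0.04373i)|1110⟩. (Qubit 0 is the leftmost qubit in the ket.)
0.9989|0110⟩ + (0.01421 + 0.04373i)|1100⟩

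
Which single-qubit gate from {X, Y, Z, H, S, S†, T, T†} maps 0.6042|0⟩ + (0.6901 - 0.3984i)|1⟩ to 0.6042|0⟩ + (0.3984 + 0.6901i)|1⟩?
S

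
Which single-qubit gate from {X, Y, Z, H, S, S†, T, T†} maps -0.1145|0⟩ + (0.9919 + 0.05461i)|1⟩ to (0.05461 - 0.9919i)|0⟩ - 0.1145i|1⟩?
Y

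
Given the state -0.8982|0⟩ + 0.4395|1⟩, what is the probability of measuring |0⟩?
0.8068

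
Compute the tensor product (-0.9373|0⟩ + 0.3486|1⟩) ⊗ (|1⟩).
-0.9373|01⟩ + 0.3486|11⟩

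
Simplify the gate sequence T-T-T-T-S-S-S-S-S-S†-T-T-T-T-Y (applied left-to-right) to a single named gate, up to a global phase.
Y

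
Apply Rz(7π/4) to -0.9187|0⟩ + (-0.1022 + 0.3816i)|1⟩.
(0.8488 + 0.3516i)|0⟩ + (-0.05161 - 0.3917i)|1⟩

Rz(7π/4) = [[e^(−iθ/2), 0], [0, e^(iθ/2)]] with e^(±iθ/2) = cos(θ/2) ± i·sin(θ/2); θ = 7π/4, cos(θ/2) ≈ -0.92388, sin(θ/2) ≈ 0.382683.
With a = amp(|0⟩) = -0.9187 and b = amp(|1⟩) = (-0.1022 + 0.3816i):
new amp(|0⟩) = (-0.92388 - 0.382683i)·a = (0.8488 + 0.3516i)
new amp(|1⟩) = (-0.92388 + 0.382683i)·b = (-0.05161 - 0.3917i)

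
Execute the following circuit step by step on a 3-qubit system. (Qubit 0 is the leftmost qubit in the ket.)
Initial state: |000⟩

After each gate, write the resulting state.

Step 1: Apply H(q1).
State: 1/√2|000⟩ + 1/√2|010⟩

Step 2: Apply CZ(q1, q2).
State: 1/√2|000⟩ + 1/√2|010⟩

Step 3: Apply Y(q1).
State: -(1/√2)i|000⟩ + (1/√2)i|010⟩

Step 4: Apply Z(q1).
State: -(1/√2)i|000⟩ - (1/√2)i|010⟩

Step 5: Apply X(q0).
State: -(1/√2)i|100⟩ - (1/√2)i|110⟩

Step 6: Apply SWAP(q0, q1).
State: -(1/√2)i|010⟩ - (1/√2)i|110⟩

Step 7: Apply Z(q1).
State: (1/√2)i|010⟩ + (1/√2)i|110⟩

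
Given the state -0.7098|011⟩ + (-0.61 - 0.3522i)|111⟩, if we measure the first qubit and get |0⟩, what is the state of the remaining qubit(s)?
-|11⟩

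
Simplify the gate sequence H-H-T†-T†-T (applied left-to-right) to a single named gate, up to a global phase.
T†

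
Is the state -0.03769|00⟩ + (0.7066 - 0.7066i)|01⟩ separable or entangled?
Separable

Writing the state as a|00⟩ + b|01⟩ + c|10⟩ + d|11⟩, it is a product state iff ad − bc = 0.
Here (a, b, c, d) = (-0.03769, (0.7066 - 0.7066i), 0, 0): ad − bc = (-0.03769)(0) − (0.7066 - 0.7066i)(0) = 0, so the state is separable.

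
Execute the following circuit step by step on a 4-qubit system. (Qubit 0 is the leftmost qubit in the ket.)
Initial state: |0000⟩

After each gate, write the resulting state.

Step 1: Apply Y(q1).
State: i|0100⟩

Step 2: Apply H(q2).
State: (1/√2)i|0100⟩ + (1/√2)i|0110⟩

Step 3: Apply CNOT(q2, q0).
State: (1/√2)i|0100⟩ + (1/√2)i|1110⟩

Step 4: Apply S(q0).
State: (1/√2)i|0100⟩ - 1/√2|1110⟩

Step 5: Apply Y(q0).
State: (1/√2)i|0110⟩ - 1/√2|1100⟩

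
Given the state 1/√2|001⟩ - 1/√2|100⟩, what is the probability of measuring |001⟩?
1/2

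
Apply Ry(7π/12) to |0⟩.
0.6088|0⟩ + 0.7934|1⟩

Ry(7π/12) = [[cos(θ/2), −sin(θ/2)], [sin(θ/2), cos(θ/2)]]; θ = 7π/12, cos(θ/2) ≈ 0.608761, sin(θ/2) ≈ 0.793353.
With a = amp(|0⟩) = 1 and b = amp(|1⟩) = 0:
new amp(|0⟩) = (0.608761)·a + (-0.793353)·b = 0.6088
new amp(|1⟩) = (0.793353)·a + (0.608761)·b = 0.7934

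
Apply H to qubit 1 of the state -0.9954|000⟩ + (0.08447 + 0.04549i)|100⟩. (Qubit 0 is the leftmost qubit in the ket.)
-0.7039|000⟩ - 0.7039|010⟩ + (0.05973 + 0.03217i)|100⟩ + (0.05973 + 0.03217i)|110⟩

H on qubit 1 mixes each pair of kets that differ only in qubit 1: amplitudes (a, b) of (|…0…⟩, |…1…⟩) become ((a + b)/√2, (a − b)/√2). Kets absent from the input have amplitude 0.
(|000⟩, |010⟩): (a, b) = (-0.9954, 0) → (-0.7039, -0.7039)
(|100⟩, |110⟩): (a, b) = ((0.08447 + 0.04549i), 0) → ((0.05973 + 0.03217i), (0.05973 + 0.03217i))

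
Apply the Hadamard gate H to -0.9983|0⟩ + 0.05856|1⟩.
-0.6645|0⟩ - 0.7473|1⟩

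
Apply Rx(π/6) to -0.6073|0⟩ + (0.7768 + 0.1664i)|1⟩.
(-0.5435 - 0.2011i)|0⟩ + (0.7503 + 0.3179i)|1⟩

Rx(π/6) = [[cos(θ/2), −i·sin(θ/2)], [−i·sin(θ/2), cos(θ/2)]]; θ = π/6, cos(θ/2) ≈ 0.965926, sin(θ/2) ≈ 0.258819.
With a = amp(|0⟩) = -0.6073 and b = amp(|1⟩) = (0.7768 + 0.1664i):
new amp(|0⟩) = (0.965926)·a + (-0.258819i)·b = (-0.5435 - 0.2011i)
new amp(|1⟩) = (-0.258819i)·a + (0.965926)·b = (0.7503 + 0.3179i)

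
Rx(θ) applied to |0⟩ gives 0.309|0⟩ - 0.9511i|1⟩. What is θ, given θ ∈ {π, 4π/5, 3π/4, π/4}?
4π/5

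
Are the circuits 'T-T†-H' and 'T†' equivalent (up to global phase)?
No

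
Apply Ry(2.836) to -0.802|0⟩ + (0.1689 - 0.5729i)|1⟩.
(-0.289 + 0.5662i)|0⟩ + (-0.7669 - 0.0872i)|1⟩

Ry(2.836) = [[cos(θ/2), −sin(θ/2)], [sin(θ/2), cos(θ/2)]]; θ = 2.836, cos(θ/2) ≈ 0.152202, sin(θ/2) ≈ 0.988349.
With a = amp(|0⟩) = -0.802 and b = amp(|1⟩) = (0.1689 - 0.5729i):
new amp(|0⟩) = (0.152202)·a + (-0.988349)·b = (-0.289 + 0.5662i)
new amp(|1⟩) = (0.988349)·a + (0.152202)·b = (-0.7669 - 0.0872i)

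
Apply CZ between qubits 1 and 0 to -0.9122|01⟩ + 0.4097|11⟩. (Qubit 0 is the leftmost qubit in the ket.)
-0.9122|01⟩ - 0.4097|11⟩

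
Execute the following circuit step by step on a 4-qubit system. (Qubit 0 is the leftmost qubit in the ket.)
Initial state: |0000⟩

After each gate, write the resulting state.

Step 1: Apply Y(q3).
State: i|0001⟩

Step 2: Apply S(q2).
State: i|0001⟩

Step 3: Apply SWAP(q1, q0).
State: i|0001⟩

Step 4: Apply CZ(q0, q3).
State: i|0001⟩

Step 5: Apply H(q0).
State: (1/√2)i|0001⟩ + (1/√2)i|1001⟩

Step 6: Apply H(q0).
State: i|0001⟩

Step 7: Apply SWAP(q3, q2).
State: i|0010⟩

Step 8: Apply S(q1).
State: i|0010⟩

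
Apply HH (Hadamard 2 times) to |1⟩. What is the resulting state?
|1⟩

H² = I, so an even number of Hadamards cancels: H^2 = I and the state is unchanged.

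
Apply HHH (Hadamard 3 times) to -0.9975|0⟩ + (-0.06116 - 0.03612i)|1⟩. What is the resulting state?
(-0.7486 - 0.02554i)|0⟩ + (-0.6621 + 0.02554i)|1⟩

H² = I, so H^3 = H: a single Hadamard. With (a, b) = (-0.9975, (-0.06116 - 0.03612i)), H gives ((a + b)/√2, (a − b)/√2) = ((-0.7486 - 0.02554i), (-0.6621 + 0.02554i)).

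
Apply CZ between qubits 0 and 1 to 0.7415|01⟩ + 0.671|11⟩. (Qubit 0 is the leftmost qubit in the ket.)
0.7415|01⟩ - 0.671|11⟩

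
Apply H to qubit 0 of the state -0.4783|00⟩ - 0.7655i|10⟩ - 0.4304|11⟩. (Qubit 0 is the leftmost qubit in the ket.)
(-0.3382 - 0.5413i)|00⟩ - 0.3043|01⟩ + (-0.3382 + 0.5413i)|10⟩ + 0.3043|11⟩

H on qubit 0 mixes each pair of kets that differ only in qubit 0: amplitudes (a, b) of (|…0…⟩, |…1…⟩) become ((a + b)/√2, (a − b)/√2). Kets absent from the input have amplitude 0.
(|00⟩, |10⟩): (a, b) = (-0.4783, -0.7655i) → ((-0.3382 - 0.5413i), (-0.3382 + 0.5413i))
(|01⟩, |11⟩): (a, b) = (0, -0.4304) → (-0.3043, 0.3043)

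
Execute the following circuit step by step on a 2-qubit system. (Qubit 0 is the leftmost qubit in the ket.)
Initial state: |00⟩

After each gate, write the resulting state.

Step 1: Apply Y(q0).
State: i|10⟩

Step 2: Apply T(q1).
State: i|10⟩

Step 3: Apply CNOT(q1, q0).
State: i|10⟩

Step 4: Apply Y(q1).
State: -|11⟩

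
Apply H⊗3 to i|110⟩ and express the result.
(1/√8)i|000⟩ + (1/√8)i|001⟩ - (1/√8)i|010⟩ - (1/√8)i|011⟩ - (1/√8)i|100⟩ - (1/√8)i|101⟩ + (1/√8)i|110⟩ + (1/√8)i|111⟩

H⊗3 gives amp(|y⟩) = (1/2√2) Σ_x (−1)^(x·y) amp(|x⟩), where x·y is the number of positions in which both x and y have a 1.
|000⟩: (i)/(2√2) = (1/√8)i
|001⟩: (i)/(2√2) = (1/√8)i
|010⟩: (-i)/(2√2) = -(1/√8)i
|011⟩: (-i)/(2√2) = -(1/√8)i
|100⟩: (-i)/(2√2) = -(1/√8)i
|101⟩: (-i)/(2√2) = -(1/√8)i
|110⟩: (i)/(2√2) = (1/√8)i
|111⟩: (i)/(2√2) = (1/√8)i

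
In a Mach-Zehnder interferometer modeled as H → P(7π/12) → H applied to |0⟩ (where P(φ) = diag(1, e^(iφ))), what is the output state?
(0.3706 + 0.483i)|0⟩ + (0.6294 - 0.483i)|1⟩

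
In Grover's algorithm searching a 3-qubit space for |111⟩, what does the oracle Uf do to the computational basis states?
Uf|x⟩ = -|x⟩ if x = 111, else |x⟩ (phase flip on target)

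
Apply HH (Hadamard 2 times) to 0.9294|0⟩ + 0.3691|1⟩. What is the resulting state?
0.9294|0⟩ + 0.3691|1⟩

H² = I, so an even number of Hadamards cancels: H^2 = I and the state is unchanged.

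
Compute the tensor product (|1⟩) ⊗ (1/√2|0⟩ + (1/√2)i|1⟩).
1/√2|10⟩ + (1/√2)i|11⟩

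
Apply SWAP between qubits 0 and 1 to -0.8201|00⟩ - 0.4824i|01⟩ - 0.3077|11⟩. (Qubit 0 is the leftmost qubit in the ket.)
-0.8201|00⟩ - 0.4824i|10⟩ - 0.3077|11⟩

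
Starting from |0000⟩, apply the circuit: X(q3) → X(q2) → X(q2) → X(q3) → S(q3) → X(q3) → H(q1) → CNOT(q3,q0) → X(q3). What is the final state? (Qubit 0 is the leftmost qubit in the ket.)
1/√2|1000⟩ + 1/√2|1100⟩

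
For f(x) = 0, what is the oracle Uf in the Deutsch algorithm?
I ⊗ I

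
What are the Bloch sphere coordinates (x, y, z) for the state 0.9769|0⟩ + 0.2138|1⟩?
(0.4177, 0, 0.9086)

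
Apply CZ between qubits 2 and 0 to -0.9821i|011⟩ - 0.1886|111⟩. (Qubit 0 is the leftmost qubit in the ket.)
-0.9821i|011⟩ + 0.1886|111⟩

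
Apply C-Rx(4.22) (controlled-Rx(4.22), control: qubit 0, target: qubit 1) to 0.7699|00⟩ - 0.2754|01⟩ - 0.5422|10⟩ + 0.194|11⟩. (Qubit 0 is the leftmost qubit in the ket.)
0.7699|00⟩ - 0.2754|01⟩ + (0.2784 - 0.1665i)|10⟩ + (-0.09961 + 0.4653i)|11⟩

C-Rx(4.22) leaves the control-|0⟩ kets |00⟩, |01⟩ unchanged and applies Rx(4.22) to qubit 1 on the control-|1⟩ pair (|10⟩, |11⟩).
Rx(4.22) = [[cos(θ/2), −i·sin(θ/2)], [−i·sin(θ/2), cos(θ/2)]]; θ = 4.22, cos(θ/2) ≈ -0.513453, sin(θ/2) ≈ 0.858118.
With a = amp(|10⟩) = -0.5422 and b = amp(|11⟩) = 0.194:
new amp(|10⟩) = (-0.513453)·a + (-0.858118i)·b = (0.2784 - 0.1665i)
new amp(|11⟩) = (-0.858118i)·a + (-0.513453)·b = (-0.09961 + 0.4653i)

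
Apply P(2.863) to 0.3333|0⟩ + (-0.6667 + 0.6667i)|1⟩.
0.3333|0⟩ + (0.4576 - 0.8243i)|1⟩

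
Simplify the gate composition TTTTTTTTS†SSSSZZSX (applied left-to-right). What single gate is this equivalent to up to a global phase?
X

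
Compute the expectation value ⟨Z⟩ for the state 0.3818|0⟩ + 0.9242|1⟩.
-0.7084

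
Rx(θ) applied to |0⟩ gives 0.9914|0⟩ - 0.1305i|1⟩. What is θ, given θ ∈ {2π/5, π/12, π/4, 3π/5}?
π/12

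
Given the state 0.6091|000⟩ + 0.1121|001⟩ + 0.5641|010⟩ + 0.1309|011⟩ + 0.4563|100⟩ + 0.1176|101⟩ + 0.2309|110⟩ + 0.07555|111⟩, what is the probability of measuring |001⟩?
0.01257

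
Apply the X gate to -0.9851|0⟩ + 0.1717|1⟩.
0.1717|0⟩ - 0.9851|1⟩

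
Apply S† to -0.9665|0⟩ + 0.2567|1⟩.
-0.9665|0⟩ - 0.2567i|1⟩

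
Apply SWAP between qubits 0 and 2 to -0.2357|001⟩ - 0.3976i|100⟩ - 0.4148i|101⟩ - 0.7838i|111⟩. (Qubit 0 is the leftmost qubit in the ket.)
-0.3976i|001⟩ - 0.2357|100⟩ - 0.4148i|101⟩ - 0.7838i|111⟩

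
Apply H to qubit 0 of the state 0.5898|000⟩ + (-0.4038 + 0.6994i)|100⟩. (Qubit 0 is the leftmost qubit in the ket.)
(0.1315 + 0.4946i)|000⟩ + (0.7026 - 0.4946i)|100⟩

H on qubit 0 mixes each pair of kets that differ only in qubit 0: amplitudes (a, b) of (|…0…⟩, |…1…⟩) become ((a + b)/√2, (a − b)/√2). Kets absent from the input have amplitude 0.
(|000⟩, |100⟩): (a, b) = (0.5898, (-0.4038 + 0.6994i)) → ((0.1315 + 0.4946i), (0.7026 - 0.4946i))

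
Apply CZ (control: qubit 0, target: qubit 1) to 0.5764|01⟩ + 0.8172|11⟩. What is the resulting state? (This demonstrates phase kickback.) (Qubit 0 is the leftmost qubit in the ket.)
0.5764|01⟩ - 0.8172|11⟩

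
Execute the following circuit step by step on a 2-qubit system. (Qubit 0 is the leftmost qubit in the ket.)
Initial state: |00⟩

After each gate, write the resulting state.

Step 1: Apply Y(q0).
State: i|10⟩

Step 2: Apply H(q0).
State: (1/√2)i|00⟩ - (1/√2)i|10⟩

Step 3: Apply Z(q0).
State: (1/√2)i|00⟩ + (1/√2)i|10⟩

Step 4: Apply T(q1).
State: (1/√2)i|00⟩ + (1/√2)i|10⟩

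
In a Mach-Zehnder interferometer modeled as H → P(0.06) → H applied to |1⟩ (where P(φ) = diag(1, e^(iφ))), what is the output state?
(0.0008997 - 0.02998i)|0⟩ + (0.9991 + 0.02998i)|1⟩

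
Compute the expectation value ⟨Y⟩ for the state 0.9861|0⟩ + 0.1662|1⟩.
0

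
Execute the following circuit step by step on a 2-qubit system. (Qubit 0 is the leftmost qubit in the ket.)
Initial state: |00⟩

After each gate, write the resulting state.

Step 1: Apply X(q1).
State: |01⟩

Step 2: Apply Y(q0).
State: i|11⟩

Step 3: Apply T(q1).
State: (-1/√2 + (1/√2)i)|11⟩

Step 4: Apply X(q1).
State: (-1/√2 + (1/√2)i)|10⟩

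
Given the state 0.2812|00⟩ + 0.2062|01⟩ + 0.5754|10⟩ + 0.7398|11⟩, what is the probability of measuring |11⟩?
0.5473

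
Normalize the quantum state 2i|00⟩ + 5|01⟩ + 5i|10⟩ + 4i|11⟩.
0.239i|00⟩ + 0.5976|01⟩ + 0.5976i|10⟩ + 0.4781i|11⟩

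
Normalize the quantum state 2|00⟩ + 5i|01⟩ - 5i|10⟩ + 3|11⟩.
0.252|00⟩ + 0.6299i|01⟩ - 0.6299i|10⟩ + 1/√7|11⟩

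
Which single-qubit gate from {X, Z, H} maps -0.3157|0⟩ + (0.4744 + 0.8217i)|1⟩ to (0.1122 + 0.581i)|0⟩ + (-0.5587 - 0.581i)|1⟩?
H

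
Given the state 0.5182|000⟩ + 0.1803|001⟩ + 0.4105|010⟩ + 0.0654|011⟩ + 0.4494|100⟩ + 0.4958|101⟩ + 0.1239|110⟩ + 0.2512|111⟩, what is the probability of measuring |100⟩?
0.202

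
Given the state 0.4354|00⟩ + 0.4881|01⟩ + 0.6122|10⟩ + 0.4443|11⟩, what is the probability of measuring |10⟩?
0.3748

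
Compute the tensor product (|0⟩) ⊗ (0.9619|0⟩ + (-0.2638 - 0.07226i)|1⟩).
0.9619|00⟩ + (-0.2638 - 0.07226i)|01⟩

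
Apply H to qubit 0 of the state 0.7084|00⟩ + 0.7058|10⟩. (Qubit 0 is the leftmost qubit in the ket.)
|00⟩ + 0.001838|10⟩

H on qubit 0 mixes each pair of kets that differ only in qubit 0: amplitudes (a, b) of (|…0…⟩, |…1…⟩) become ((a + b)/√2, (a − b)/√2). Kets absent from the input have amplitude 0.
(|00⟩, |10⟩): (a, b) = (0.7084, 0.7058) → (1, 0.001838)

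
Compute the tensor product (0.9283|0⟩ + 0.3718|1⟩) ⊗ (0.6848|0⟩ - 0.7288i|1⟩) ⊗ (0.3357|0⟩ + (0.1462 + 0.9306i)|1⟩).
0.2134|000⟩ + (0.09294 + 0.5916i)|001⟩ - 0.2271i|010⟩ + (0.6296 - 0.09891i)|011⟩ + 0.08547|100⟩ + (0.03722 + 0.2369i)|101⟩ - 0.09096i|110⟩ + (0.2522 - 0.03962i)|111⟩

amp(|b₁b₂…⟩) = product of the factor amplitudes for bits b₁, b₂, …; only kets whose every factor amplitude is nonzero survive.
|000⟩: (0.9283)(0.6848)(0.3357) = 0.2134
|001⟩: (0.9283)(0.6848)(0.1462 + 0.9306i) = (0.09294 + 0.5916i)
|010⟩: (0.9283)(-0.7288i)(0.3357) = -0.2271i
|011⟩: (0.9283)(-0.7288i)(0.1462 + 0.9306i) = (0.6296 - 0.09891i)
|100⟩: (0.3718)(0.6848)(0.3357) = 0.08547
|101⟩: (0.3718)(0.6848)(0.1462 + 0.9306i) = (0.03722 + 0.2369i)
|110⟩: (0.3718)(-0.7288i)(0.3357) = -0.09096i
|111⟩: (0.3718)(-0.7288i)(0.1462 + 0.9306i) = (0.2522 - 0.03962i)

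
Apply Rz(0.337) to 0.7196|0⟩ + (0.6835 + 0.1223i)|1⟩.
(0.7094 - 0.1207i)|0⟩ + (0.6533 + 0.2352i)|1⟩

Rz(0.337) = [[e^(−iθ/2), 0], [0, e^(iθ/2)]] with e^(±iθ/2) = cos(θ/2) ± i·sin(θ/2); θ = 0.337, cos(θ/2) ≈ 0.985837, sin(θ/2) ≈ 0.167704.
With a = amp(|0⟩) = 0.7196 and b = amp(|1⟩) = (0.6835 + 0.1223i):
new amp(|0⟩) = (0.985837 - 0.167704i)·a = (0.7094 - 0.1207i)
new amp(|1⟩) = (0.985837 + 0.167704i)·b = (0.6533 + 0.2352i)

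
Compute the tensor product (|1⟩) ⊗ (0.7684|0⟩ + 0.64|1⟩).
0.7684|10⟩ + 0.64|11⟩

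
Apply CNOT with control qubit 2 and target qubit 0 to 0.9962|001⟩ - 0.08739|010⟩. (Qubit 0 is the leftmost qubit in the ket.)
-0.08739|010⟩ + 0.9962|101⟩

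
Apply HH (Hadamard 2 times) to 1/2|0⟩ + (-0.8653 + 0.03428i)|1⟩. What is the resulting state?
1/2|0⟩ + (-0.8653 + 0.03428i)|1⟩

H² = I, so an even number of Hadamards cancels: H^2 = I and the state is unchanged.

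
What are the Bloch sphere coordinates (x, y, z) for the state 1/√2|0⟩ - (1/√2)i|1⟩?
(0, -1, 0)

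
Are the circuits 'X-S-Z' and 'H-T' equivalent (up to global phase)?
No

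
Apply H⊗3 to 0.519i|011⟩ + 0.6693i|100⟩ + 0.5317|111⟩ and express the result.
(0.188 + 0.4201i)|000⟩ + (-0.188 + 0.05314i)|001⟩ + (-0.188 + 0.05314i)|010⟩ + (0.188 + 0.4201i)|011⟩ + (-0.188 - 0.05314i)|100⟩ + (0.188 - 0.4201i)|101⟩ + (0.188 - 0.4201i)|110⟩ + (-0.188 - 0.05314i)|111⟩

H⊗3 gives amp(|y⟩) = (1/2√2) Σ_x (−1)^(x·y) amp(|x⟩), where x·y is the number of positions in which both x and y have a 1.
|000⟩: (0.519i + 0.6693i + 0.5317)/(2√2) = (0.188 + 0.4201i)
|001⟩: (-0.519i + 0.6693i - 0.5317)/(2√2) = (-0.188 + 0.05314i)
|010⟩: (-0.519i + 0.6693i - 0.5317)/(2√2) = (-0.188 + 0.05314i)
|011⟩: (0.519i + 0.6693i + 0.5317)/(2√2) = (0.188 + 0.4201i)
|100⟩: (0.519i - 0.6693i - 0.5317)/(2√2) = (-0.188 - 0.05314i)
|101⟩: (-0.519i - 0.6693i + 0.5317)/(2√2) = (0.188 - 0.4201i)
|110⟩: (-0.519i - 0.6693i + 0.5317)/(2√2) = (0.188 - 0.4201i)
|111⟩: (0.519i - 0.6693i - 0.5317)/(2√2) = (-0.188 - 0.05314i)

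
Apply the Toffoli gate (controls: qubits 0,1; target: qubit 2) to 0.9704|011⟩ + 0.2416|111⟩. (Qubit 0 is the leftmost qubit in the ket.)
0.9704|011⟩ + 0.2416|110⟩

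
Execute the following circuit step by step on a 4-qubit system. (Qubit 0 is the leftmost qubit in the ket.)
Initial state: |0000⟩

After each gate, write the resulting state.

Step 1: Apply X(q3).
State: |0001⟩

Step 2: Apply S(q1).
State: |0001⟩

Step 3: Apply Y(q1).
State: i|0101⟩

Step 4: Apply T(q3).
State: (-1/√2 + (1/√2)i)|0101⟩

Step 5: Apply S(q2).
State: (-1/√2 + (1/√2)i)|0101⟩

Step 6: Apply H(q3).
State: (-1/2 + (1/2)i)|0100⟩ + (1/2 - (1/2)i)|0101⟩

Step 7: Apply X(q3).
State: (1/2 - (1/2)i)|0100⟩ + (-1/2 + (1/2)i)|0101⟩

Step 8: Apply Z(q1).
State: (-1/2 + (1/2)i)|0100⟩ + (1/2 - (1/2)i)|0101⟩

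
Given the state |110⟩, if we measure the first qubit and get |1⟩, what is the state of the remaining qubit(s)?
|10⟩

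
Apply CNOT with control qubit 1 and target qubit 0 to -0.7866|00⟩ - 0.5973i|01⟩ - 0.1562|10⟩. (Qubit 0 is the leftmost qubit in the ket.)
-0.7866|00⟩ - 0.1562|10⟩ - 0.5973i|11⟩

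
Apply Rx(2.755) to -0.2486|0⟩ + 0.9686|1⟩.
(-0.04775 - 0.9506i)|0⟩ + (0.1861 + 0.244i)|1⟩

Rx(2.755) = [[cos(θ/2), −i·sin(θ/2)], [−i·sin(θ/2), cos(θ/2)]]; θ = 2.755, cos(θ/2) ≈ 0.192095, sin(θ/2) ≈ 0.981376.
With a = amp(|0⟩) = -0.2486 and b = amp(|1⟩) = 0.9686:
new amp(|0⟩) = (0.192095)·a + (-0.981376i)·b = (-0.04775 - 0.9506i)
new amp(|1⟩) = (-0.981376i)·a + (0.192095)·b = (0.1861 + 0.244i)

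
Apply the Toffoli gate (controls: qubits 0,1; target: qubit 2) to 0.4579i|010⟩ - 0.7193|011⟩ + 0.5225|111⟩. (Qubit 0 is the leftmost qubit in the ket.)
0.4579i|010⟩ - 0.7193|011⟩ + 0.5225|110⟩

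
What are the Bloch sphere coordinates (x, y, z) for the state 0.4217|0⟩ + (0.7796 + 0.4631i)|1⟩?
(0.6575, 0.3906, -0.6444)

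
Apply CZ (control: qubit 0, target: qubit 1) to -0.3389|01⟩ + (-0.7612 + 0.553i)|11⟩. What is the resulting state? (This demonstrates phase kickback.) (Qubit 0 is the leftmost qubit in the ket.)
-0.3389|01⟩ + (0.7612 - 0.553i)|11⟩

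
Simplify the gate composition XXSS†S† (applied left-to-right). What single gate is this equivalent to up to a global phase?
S†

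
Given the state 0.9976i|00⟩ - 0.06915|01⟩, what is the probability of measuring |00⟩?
0.9952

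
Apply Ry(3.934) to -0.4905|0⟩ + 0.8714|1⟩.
-0.6146|0⟩ - 0.7888|1⟩

Ry(3.934) = [[cos(θ/2), −sin(θ/2)], [sin(θ/2), cos(θ/2)]]; θ = 3.934, cos(θ/2) ≈ -0.385919, sin(θ/2) ≈ 0.922533.
With a = amp(|0⟩) = -0.4905 and b = amp(|1⟩) = 0.8714:
new amp(|0⟩) = (-0.385919)·a + (-0.922533)·b = -0.6146
new amp(|1⟩) = (0.922533)·a + (-0.385919)·b = -0.7888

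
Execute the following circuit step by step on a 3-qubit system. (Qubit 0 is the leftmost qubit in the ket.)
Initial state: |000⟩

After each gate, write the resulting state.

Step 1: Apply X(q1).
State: |010⟩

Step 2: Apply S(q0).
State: |010⟩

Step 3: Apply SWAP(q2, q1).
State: |001⟩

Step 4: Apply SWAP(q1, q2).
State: |010⟩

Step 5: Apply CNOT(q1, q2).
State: |011⟩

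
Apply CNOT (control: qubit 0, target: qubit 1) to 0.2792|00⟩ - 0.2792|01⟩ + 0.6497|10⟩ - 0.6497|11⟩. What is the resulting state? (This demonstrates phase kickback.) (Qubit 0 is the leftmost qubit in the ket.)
0.2792|00⟩ - 0.2792|01⟩ - 0.6497|10⟩ + 0.6497|11⟩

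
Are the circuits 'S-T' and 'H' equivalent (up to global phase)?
No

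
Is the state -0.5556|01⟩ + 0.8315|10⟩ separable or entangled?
Entangled

Writing the state as a|00⟩ + b|01⟩ + c|10⟩ + d|11⟩, it is a product state iff ad − bc = 0.
Here (a, b, c, d) = (0, -0.5556, 0.8315, 0): ad − bc = (0)(0) − (-0.5556)(0.8315) = 0.462 ≠ 0, so the state is entangled.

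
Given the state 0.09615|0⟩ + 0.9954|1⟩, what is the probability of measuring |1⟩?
0.9908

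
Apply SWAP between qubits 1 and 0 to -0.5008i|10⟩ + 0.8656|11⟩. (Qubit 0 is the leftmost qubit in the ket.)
-0.5008i|01⟩ + 0.8656|11⟩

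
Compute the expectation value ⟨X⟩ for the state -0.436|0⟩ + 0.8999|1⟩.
-0.7847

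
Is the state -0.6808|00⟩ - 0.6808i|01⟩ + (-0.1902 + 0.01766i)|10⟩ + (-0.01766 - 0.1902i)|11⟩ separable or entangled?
Separable

Writing the state as a|00⟩ + b|01⟩ + c|10⟩ + d|11⟩, it is a product state iff ad − bc = 0.
Here (a, b, c, d) = (-0.6808, -0.6808i, (-0.1902 + 0.01766i), (-0.01766 - 0.1902i)): ad − bc = (-0.6808)(-0.01766 - 0.1902i) − (-0.6808i)(-0.1902 + 0.01766i) = 0, so the state is separable.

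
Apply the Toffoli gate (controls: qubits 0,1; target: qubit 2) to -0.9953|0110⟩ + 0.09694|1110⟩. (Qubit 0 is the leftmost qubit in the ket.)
-0.9953|0110⟩ + 0.09694|1100⟩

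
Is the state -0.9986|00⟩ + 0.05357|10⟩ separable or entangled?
Separable

Writing the state as a|00⟩ + b|01⟩ + c|10⟩ + d|11⟩, it is a product state iff ad − bc = 0.
Here (a, b, c, d) = (-0.9986, 0, 0.05357, 0): ad − bc = (-0.9986)(0) − (0)(0.05357) = 0, so the state is separable.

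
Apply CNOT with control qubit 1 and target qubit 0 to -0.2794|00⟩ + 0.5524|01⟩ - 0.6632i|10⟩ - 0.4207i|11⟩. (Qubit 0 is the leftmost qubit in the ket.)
-0.2794|00⟩ - 0.4207i|01⟩ - 0.6632i|10⟩ + 0.5524|11⟩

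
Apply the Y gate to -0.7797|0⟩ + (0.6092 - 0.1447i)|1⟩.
(-0.1447 - 0.6092i)|0⟩ - 0.7797i|1⟩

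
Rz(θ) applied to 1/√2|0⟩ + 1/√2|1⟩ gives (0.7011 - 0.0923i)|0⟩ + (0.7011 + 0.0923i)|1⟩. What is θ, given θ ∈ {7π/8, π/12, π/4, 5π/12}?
π/12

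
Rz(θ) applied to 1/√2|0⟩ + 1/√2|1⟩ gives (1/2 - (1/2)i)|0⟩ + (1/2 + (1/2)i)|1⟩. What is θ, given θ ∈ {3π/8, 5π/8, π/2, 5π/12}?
π/2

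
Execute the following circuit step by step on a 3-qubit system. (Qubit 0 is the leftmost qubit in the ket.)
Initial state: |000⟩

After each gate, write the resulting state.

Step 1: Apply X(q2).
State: |001⟩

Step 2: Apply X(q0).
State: |101⟩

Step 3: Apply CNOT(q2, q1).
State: |111⟩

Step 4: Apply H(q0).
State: 1/√2|011⟩ - 1/√2|111⟩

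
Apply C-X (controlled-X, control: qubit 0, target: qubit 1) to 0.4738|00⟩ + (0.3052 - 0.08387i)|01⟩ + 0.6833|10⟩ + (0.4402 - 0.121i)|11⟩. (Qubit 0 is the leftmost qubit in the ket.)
0.4738|00⟩ + (0.3052 - 0.08387i)|01⟩ + (0.4402 - 0.121i)|10⟩ + 0.6833|11⟩

C-X leaves the control-|0⟩ kets |00⟩, |01⟩ unchanged and applies X to qubit 1 on the control-|1⟩ pair (|10⟩, |11⟩).
X = [[0, 1], [1, 0]].
With a = amp(|10⟩) = 0.6833 and b = amp(|11⟩) = (0.4402 - 0.121i):
new amp(|10⟩) = (1)·b = (0.4402 - 0.121i)
new amp(|11⟩) = (1)·a = 0.6833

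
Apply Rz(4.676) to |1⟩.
(-0.6941 + 0.7199i)|1⟩

Rz(4.676) = [[e^(−iθ/2), 0], [0, e^(iθ/2)]] with e^(±iθ/2) = cos(θ/2) ± i·sin(θ/2); θ = 4.676, cos(θ/2) ≈ -0.694125, sin(θ/2) ≈ 0.719854.
With a = amp(|0⟩) = 0 and b = amp(|1⟩) = 1:
new amp(|0⟩) = (-0.694125 - 0.719854i)·a = 0
new amp(|1⟩) = (-0.694125 + 0.719854i)·b = (-0.6941 + 0.7199i)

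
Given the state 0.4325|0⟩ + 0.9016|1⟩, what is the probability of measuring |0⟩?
0.1871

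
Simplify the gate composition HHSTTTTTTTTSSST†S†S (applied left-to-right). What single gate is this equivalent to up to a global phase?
T†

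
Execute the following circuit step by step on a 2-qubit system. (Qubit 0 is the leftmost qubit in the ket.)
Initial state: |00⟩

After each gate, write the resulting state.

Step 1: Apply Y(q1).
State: i|01⟩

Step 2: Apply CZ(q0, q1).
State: i|01⟩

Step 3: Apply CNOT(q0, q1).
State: i|01⟩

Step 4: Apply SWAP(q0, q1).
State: i|10⟩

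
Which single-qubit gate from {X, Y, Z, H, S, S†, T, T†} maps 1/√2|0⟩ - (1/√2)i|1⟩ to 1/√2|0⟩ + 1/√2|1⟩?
S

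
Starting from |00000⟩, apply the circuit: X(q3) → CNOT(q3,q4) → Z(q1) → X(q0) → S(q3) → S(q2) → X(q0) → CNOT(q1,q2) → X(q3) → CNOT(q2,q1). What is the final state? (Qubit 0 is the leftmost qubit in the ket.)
i|00001⟩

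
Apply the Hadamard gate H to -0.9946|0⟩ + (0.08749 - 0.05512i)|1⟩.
(-0.6414 - 0.03898i)|0⟩ + (-0.7652 + 0.03898i)|1⟩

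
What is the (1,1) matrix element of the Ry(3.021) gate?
0.06026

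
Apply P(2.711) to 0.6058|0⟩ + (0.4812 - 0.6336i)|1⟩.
0.6058|0⟩ + (-0.1728 + 0.7766i)|1⟩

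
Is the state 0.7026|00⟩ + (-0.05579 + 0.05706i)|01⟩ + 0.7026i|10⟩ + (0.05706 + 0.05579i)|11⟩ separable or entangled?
Entangled

Writing the state as a|00⟩ + b|01⟩ + c|10⟩ + d|11⟩, it is a product state iff ad − bc = 0.
Here (a, b, c, d) = (0.7026, (-0.05579 + 0.05706i), 0.7026i, (0.05706 + 0.05579i)): ad − bc = (0.7026)(0.05706 + 0.05579i) − (-0.05579 + 0.05706i)(0.7026i) = (0.08018 + 0.0784i) ≠ 0, so the state is entangled.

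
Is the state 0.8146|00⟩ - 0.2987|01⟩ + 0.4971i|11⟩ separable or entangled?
Entangled

Writing the state as a|00⟩ + b|01⟩ + c|10⟩ + d|11⟩, it is a product state iff ad − bc = 0.
Here (a, b, c, d) = (0.8146, -0.2987, 0, 0.4971i): ad − bc = (0.8146)(0.4971i) − (-0.2987)(0) = 0.4049i ≠ 0, so the state is entangled.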